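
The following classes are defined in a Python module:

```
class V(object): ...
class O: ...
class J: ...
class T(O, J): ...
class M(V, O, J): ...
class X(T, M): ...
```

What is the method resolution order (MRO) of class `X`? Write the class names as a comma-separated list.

X, T, M, V, O, J, object

L[X] = X + merge(L[T], L[M], [T M])
  take T:  [T O J object] + [M V O J object] + [T M]
  take M:  [O J object] + [M V O J object] + [M]
  take V:  [O J object] + [V O J object]
  take O:  [O J object] + [O J object]
  take J:  [J object] + [J object]
  take object:  [object] + [object]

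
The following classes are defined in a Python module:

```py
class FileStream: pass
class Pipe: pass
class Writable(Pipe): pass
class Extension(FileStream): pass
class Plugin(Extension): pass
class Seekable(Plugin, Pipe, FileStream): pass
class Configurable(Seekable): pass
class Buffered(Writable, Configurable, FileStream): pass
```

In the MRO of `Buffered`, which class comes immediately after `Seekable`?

Plugin

L[Buffered] = Buffered + merge(L[Writable], L[Configurable], L[FileStream], [Writable Configurable FileStream])
  take Writable:  [Writable Pipe object] + [Configurable Seekable Plugin Extension Pipe FileStream object] + [FileStream object] + [Writable Configurable FileStream]
  take Configurable:  [Pipe object] + [Configurable Seekable Plugin Extension Pipe FileStream object] + [FileStream object] + [Configurable FileStream]
  take Seekable:  [Pipe object] + [Seekable Plugin Extension Pipe FileStream object] + [FileStream object] + [FileStream]
  take Plugin:  [Pipe object] + [Plugin Extension Pipe FileStream object] + [FileStream object] + [FileStream]
  take Extension:  [Pipe object] + [Extension Pipe FileStream object] + [FileStream object] + [FileStream]
  take Pipe:  [Pipe object] + [Pipe FileStream object] + [FileStream object] + [FileStream]
  take FileStream:  [object] + [FileStream object] + [FileStream object] + [FileStream]
  take object:  [object] + [object] + [object]
MRO: Buffered Writable Configurable Seekable Plugin Extension Pipe FileStream object
Seekable is at position 3; next is Plugin.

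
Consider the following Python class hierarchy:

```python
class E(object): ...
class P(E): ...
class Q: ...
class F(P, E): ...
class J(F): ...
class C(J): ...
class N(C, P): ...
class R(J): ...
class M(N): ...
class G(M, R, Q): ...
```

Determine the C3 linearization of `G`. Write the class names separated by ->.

L[G] = G + merge(L[M], L[R], L[Q], [M R Q])
  take M:  [M N C J F P E object] + [R J F P E object] + [Q object] + [M R Q]
  take N:  [N C J F P E object] + [R J F P E object] + [Q object] + [R Q]
  take C:  [C J F P E object] + [R J F P E object] + [Q object] + [R Q]
  take R:  [J F P E object] + [R J F P E object] + [Q object] + [R Q]
  take J:  [J F P E object] + [J F P E object] + [Q object] + [Q]
  take F:  [F P E object] + [F P E object] + [Q object] + [Q]
  take P:  [P E object] + [P E object] + [Q object] + [Q]
  take E:  [E object] + [E object] + [Q object] + [Q]
  take Q:  [object] + [object] + [Q object] + [Q]
  take object:  [object] + [object] + [object]

G -> M -> N -> C -> R -> J -> F -> P -> E -> Q -> object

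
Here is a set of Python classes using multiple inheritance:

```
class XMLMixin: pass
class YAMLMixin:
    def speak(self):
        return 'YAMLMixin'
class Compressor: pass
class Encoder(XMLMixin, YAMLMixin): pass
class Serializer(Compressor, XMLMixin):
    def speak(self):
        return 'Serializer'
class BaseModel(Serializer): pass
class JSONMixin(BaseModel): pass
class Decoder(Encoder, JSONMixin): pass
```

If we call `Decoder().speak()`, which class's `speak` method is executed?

Serializer

L[Decoder] = Decoder + merge(L[Encoder], L[JSONMixin], [Encoder JSONMixin])
  take Encoder:  [Encoder XMLMixin YAMLMixin object] + [JSONMixin BaseModel Serializer Compressor XMLMixin object] + [Encoder JSONMixin]
  take JSONMixin:  [XMLMixin YAMLMixin object] + [JSONMixin BaseModel Serializer Compressor XMLMixin object] + [JSONMixin]
  take BaseModel:  [XMLMixin YAMLMixin object] + [BaseModel Serializer Compressor XMLMixin object]
  take Serializer:  [XMLMixin YAMLMixin object] + [Serializer Compressor XMLMixin object]
  take Compressor:  [XMLMixin YAMLMixin object] + [Compressor XMLMixin object]
  take XMLMixin:  [XMLMixin YAMLMixin object] + [XMLMixin object]
  take YAMLMixin:  [YAMLMixin object] + [object]
  take object:  [object] + [object]
MRO: Decoder Encoder JSONMixin BaseModel Serializer Compressor XMLMixin YAMLMixin object
speak is defined in: Serializer, YAMLMixin. First along the MRO is Serializer.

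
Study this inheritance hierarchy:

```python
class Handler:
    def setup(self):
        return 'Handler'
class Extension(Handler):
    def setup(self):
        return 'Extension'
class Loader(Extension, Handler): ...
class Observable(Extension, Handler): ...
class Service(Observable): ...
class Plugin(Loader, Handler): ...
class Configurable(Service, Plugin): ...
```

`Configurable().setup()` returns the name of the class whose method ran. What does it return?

L[Configurable] = Configurable + merge(L[Service], L[Plugin], [Service Plugin])
  take Service:  [Service Observable Extension Handler object] + [Plugin Loader Extension Handler object] + [Service Plugin]
  take Observable:  [Observable Extension Handler object] + [Plugin Loader Extension Handler object] + [Plugin]
  take Plugin:  [Extension Handler object] + [Plugin Loader Extension Handler object] + [Plugin]
  take Loader:  [Extension Handler object] + [Loader Extension Handler object]
  take Extension:  [Extension Handler object] + [Extension Handler object]
  take Handler:  [Handler object] + [Handler object]
  take object:  [object] + [object]
MRO: Configurable Service Observable Plugin Loader Extension Handler object
setup is defined in: Extension, Handler. First along the MRO is Extension.

Extension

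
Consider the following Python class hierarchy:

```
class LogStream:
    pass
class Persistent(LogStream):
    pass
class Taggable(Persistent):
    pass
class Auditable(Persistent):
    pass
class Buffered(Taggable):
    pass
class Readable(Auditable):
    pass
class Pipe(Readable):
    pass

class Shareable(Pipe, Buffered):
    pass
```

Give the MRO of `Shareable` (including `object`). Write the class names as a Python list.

[Shareable, Pipe, Readable, Auditable, Buffered, Taggable, Persistent, LogStream, object]

L[Shareable] = Shareable + merge(L[Pipe], L[Buffered], [Pipe Buffered])
  take Pipe:  [Pipe Readable Auditable Persistent LogStream object] + [Buffered Taggable Persistent LogStream object] + [Pipe Buffered]
  take Readable:  [Readable Auditable Persistent LogStream object] + [Buffered Taggable Persistent LogStream object] + [Buffered]
  take Auditable:  [Auditable Persistent LogStream object] + [Buffered Taggable Persistent LogStream object] + [Buffered]
  take Buffered:  [Persistent LogStream object] + [Buffered Taggable Persistent LogStream object] + [Buffered]
  take Taggable:  [Persistent LogStream object] + [Taggable Persistent LogStream object]
  take Persistent:  [Persistent LogStream object] + [Persistent LogStream object]
  take LogStream:  [LogStream object] + [LogStream object]
  take object:  [object] + [object]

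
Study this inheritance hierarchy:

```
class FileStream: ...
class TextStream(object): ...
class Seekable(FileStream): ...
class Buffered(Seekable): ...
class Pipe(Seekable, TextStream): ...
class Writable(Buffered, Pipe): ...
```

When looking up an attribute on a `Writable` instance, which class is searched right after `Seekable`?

FileStream

L[Writable] = Writable + merge(L[Buffered], L[Pipe], [Buffered Pipe])
  take Buffered:  [Buffered Seekable FileStream object] + [Pipe Seekable FileStream TextStream object] + [Buffered Pipe]
  take Pipe:  [Seekable FileStream object] + [Pipe Seekable FileStream TextStream object] + [Pipe]
  take Seekable:  [Seekable FileStream object] + [Seekable FileStream TextStream object]
  take FileStream:  [FileStream object] + [FileStream TextStream object]
  take TextStream:  [object] + [TextStream object]
  take object:  [object] + [object]
MRO: Writable Buffered Pipe Seekable FileStream TextStream object
Seekable is at position 3; next is FileStream.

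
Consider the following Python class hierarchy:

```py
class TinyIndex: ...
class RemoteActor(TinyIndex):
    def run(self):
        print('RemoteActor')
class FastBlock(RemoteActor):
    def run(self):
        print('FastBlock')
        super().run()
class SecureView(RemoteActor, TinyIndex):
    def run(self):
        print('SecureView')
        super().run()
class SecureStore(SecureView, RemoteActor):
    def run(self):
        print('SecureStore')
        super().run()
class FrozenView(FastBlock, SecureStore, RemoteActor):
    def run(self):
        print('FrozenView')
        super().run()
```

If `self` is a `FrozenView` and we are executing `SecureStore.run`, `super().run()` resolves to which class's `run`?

SecureView

L[FrozenView] = FrozenView + merge(L[FastBlock], L[SecureStore], L[RemoteActor], [FastBlock SecureStore RemoteActor])
  take FastBlock:  [FastBlock RemoteActor TinyIndex object] + [SecureStore SecureView RemoteActor TinyIndex object] + [RemoteActor TinyIndex object] + [FastBlock SecureStore RemoteActor]
  take SecureStore:  [RemoteActor TinyIndex object] + [SecureStore SecureView RemoteActor TinyIndex object] + [RemoteActor TinyIndex object] + [SecureStore RemoteActor]
  take SecureView:  [RemoteActor TinyIndex object] + [SecureView RemoteActor TinyIndex object] + [RemoteActor TinyIndex object] + [RemoteActor]
  take RemoteActor:  [RemoteActor TinyIndex object] + [RemoteActor TinyIndex object] + [RemoteActor TinyIndex object] + [RemoteActor]
  take TinyIndex:  [TinyIndex object] + [TinyIndex object] + [TinyIndex object]
  take object:  [object] + [object] + [object]
MRO: FrozenView FastBlock SecureStore SecureView RemoteActor TinyIndex object
super() in SecureStore.run on a FrozenView instance goes to the class after SecureStore in FrozenView's MRO: SecureView.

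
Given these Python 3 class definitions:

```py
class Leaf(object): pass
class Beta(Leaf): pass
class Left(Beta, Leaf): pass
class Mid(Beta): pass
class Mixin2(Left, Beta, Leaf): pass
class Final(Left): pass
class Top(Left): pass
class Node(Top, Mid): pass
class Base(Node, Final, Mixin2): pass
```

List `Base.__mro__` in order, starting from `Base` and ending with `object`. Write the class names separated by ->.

Base -> Node -> Top -> Final -> Mixin2 -> Left -> Mid -> Beta -> Leaf -> object

L[Base] = Base + merge(L[Node], L[Final], L[Mixin2], [Node Final Mixin2])
  take Node:  [Node Top Left Mid Beta Leaf object] + [Final Left Beta Leaf object] + [Mixin2 Left Beta Leaf object] + [Node Final Mixin2]
  take Top:  [Top Left Mid Beta Leaf object] + [Final Left Beta Leaf object] + [Mixin2 Left Beta Leaf object] + [Final Mixin2]
  take Final:  [Left Mid Beta Leaf object] + [Final Left Beta Leaf object] + [Mixin2 Left Beta Leaf object] + [Final Mixin2]
  take Mixin2:  [Left Mid Beta Leaf object] + [Left Beta Leaf object] + [Mixin2 Left Beta Leaf object] + [Mixin2]
  take Left:  [Left Mid Beta Leaf object] + [Left Beta Leaf object] + [Left Beta Leaf object]
  take Mid:  [Mid Beta Leaf object] + [Beta Leaf object] + [Beta Leaf object]
  take Beta:  [Beta Leaf object] + [Beta Leaf object] + [Beta Leaf object]
  take Leaf:  [Leaf object] + [Leaf object] + [Leaf object]
  take object:  [object] + [object] + [object]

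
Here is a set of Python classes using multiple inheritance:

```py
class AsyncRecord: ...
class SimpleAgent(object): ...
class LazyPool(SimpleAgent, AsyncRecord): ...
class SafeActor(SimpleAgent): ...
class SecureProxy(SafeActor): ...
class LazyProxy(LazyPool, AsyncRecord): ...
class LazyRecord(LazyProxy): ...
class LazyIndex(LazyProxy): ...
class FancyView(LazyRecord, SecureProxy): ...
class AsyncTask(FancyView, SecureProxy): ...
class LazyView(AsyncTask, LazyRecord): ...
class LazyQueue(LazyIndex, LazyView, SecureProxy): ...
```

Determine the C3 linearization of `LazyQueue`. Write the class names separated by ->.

LazyQueue -> LazyIndex -> LazyView -> AsyncTask -> FancyView -> LazyRecord -> LazyProxy -> LazyPool -> SecureProxy -> SafeActor -> SimpleAgent -> AsyncRecord -> object

L[LazyQueue] = LazyQueue + merge(L[LazyIndex], L[LazyView], L[SecureProxy], [LazyIndex LazyView SecureProxy])
  take LazyIndex:  [LazyIndex LazyProxy LazyPool SimpleAgent AsyncRecord object] + [LazyView AsyncTask FancyView LazyRecord LazyProxy LazyPool SecureProxy SafeActor SimpleAgent AsyncRecord object] + [SecureProxy SafeActor SimpleAgent object] + [LazyIndex LazyView SecureProxy]
  take LazyView:  [LazyProxy LazyPool SimpleAgent AsyncRecord object] + [LazyView AsyncTask FancyView LazyRecord LazyProxy LazyPool SecureProxy SafeActor SimpleAgent AsyncRecord object] + [SecureProxy SafeActor SimpleAgent object] + [LazyView SecureProxy]
  take AsyncTask:  [LazyProxy LazyPool SimpleAgent AsyncRecord object] + [AsyncTask FancyView LazyRecord LazyProxy LazyPool SecureProxy SafeActor SimpleAgent AsyncRecord object] + [SecureProxy SafeActor SimpleAgent object] + [SecureProxy]
  take FancyView:  [LazyProxy LazyPool SimpleAgent AsyncRecord object] + [FancyView LazyRecord LazyProxy LazyPool SecureProxy SafeActor SimpleAgent AsyncRecord object] + [SecureProxy SafeActor SimpleAgent object] + [SecureProxy]
  take LazyRecord:  [LazyProxy LazyPool SimpleAgent AsyncRecord object] + [LazyRecord LazyProxy LazyPool SecureProxy SafeActor SimpleAgent AsyncRecord object] + [SecureProxy SafeActor SimpleAgent object] + [SecureProxy]
  take LazyProxy:  [LazyProxy LazyPool SimpleAgent AsyncRecord object] + [LazyProxy LazyPool SecureProxy SafeActor SimpleAgent AsyncRecord object] + [SecureProxy SafeActor SimpleAgent object] + [SecureProxy]
  take LazyPool:  [LazyPool SimpleAgent AsyncRecord object] + [LazyPool SecureProxy SafeActor SimpleAgent AsyncRecord object] + [SecureProxy SafeActor SimpleAgent object] + [SecureProxy]
  take SecureProxy:  [SimpleAgent AsyncRecord object] + [SecureProxy SafeActor SimpleAgent AsyncRecord object] + [SecureProxy SafeActor SimpleAgent object] + [SecureProxy]
  take SafeActor:  [SimpleAgent AsyncRecord object] + [SafeActor SimpleAgent AsyncRecord object] + [SafeActor SimpleAgent object]
  take SimpleAgent:  [SimpleAgent AsyncRecord object] + [SimpleAgent AsyncRecord object] + [SimpleAgent object]
  take AsyncRecord:  [AsyncRecord object] + [AsyncRecord object] + [object]
  take object:  [object] + [object] + [object]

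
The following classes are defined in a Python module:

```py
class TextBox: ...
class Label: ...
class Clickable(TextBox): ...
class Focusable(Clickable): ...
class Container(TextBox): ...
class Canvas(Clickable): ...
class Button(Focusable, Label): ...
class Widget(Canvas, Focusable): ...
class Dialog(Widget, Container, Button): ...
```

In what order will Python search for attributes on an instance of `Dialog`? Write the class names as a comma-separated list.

Dialog, Widget, Canvas, Container, Button, Focusable, Clickable, TextBox, Label, object

L[Dialog] = Dialog + merge(L[Widget], L[Container], L[Button], [Widget Container Button])
  take Widget:  [Widget Canvas Focusable Clickable TextBox object] + [Container TextBox object] + [Button Focusable Clickable TextBox Label object] + [Widget Container Button]
  take Canvas:  [Canvas Focusable Clickable TextBox object] + [Container TextBox object] + [Button Focusable Clickable TextBox Label object] + [Container Button]
  take Container:  [Focusable Clickable TextBox object] + [Container TextBox object] + [Button Focusable Clickable TextBox Label object] + [Container Button]
  take Button:  [Focusable Clickable TextBox object] + [TextBox object] + [Button Focusable Clickable TextBox Label object] + [Button]
  take Focusable:  [Focusable Clickable TextBox object] + [TextBox object] + [Focusable Clickable TextBox Label object]
  take Clickable:  [Clickable TextBox object] + [TextBox object] + [Clickable TextBox Label object]
  take TextBox:  [TextBox object] + [TextBox object] + [TextBox Label object]
  take Label:  [object] + [object] + [Label object]
  take object:  [object] + [object] + [object]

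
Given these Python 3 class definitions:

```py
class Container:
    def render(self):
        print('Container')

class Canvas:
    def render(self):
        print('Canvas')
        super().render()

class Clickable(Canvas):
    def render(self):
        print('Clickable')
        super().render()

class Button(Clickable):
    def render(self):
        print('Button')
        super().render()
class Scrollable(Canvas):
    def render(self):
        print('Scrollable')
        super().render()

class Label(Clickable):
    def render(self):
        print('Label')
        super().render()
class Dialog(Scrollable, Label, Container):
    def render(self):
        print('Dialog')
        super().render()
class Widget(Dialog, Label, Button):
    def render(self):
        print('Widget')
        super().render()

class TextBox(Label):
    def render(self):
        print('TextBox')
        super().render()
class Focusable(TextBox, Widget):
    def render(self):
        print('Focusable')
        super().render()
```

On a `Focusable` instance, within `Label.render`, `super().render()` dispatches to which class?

Button

L[Focusable] = Focusable + merge(L[TextBox], L[Widget], [TextBox Widget])
  take TextBox:  [TextBox Label Clickable Canvas object] + [Widget Dialog Scrollable Label Button Clickable Canvas Container object] + [TextBox Widget]
  take Widget:  [Label Clickable Canvas object] + [Widget Dialog Scrollable Label Button Clickable Canvas Container object] + [Widget]
  take Dialog:  [Label Clickable Canvas object] + [Dialog Scrollable Label Button Clickable Canvas Container object]
  take Scrollable:  [Label Clickable Canvas object] + [Scrollable Label Button Clickable Canvas Container object]
  take Label:  [Label Clickable Canvas object] + [Label Button Clickable Canvas Container object]
  take Button:  [Clickable Canvas object] + [Button Clickable Canvas Container object]
  take Clickable:  [Clickable Canvas object] + [Clickable Canvas Container object]
  take Canvas:  [Canvas object] + [Canvas Container object]
  take Container:  [object] + [Container object]
  take object:  [object] + [object]
MRO: Focusable TextBox Widget Dialog Scrollable Label Button Clickable Canvas Container object
super() in Label.render on a Focusable instance goes to the class after Label in Focusable's MRO: Button.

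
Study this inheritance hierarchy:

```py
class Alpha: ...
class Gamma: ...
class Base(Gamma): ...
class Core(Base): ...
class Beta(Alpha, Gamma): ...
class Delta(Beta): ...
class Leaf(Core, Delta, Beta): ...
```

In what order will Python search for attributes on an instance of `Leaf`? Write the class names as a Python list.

[Leaf, Core, Base, Delta, Beta, Alpha, Gamma, object]

L[Leaf] = Leaf + merge(L[Core], L[Delta], L[Beta], [Core Delta Beta])
  take Core:  [Core Base Gamma object] + [Delta Beta Alpha Gamma object] + [Beta Alpha Gamma object] + [Core Delta Beta]
  take Base:  [Base Gamma object] + [Delta Beta Alpha Gamma object] + [Beta Alpha Gamma object] + [Delta Beta]
  take Delta:  [Gamma object] + [Delta Beta Alpha Gamma object] + [Beta Alpha Gamma object] + [Delta Beta]
  take Beta:  [Gamma object] + [Beta Alpha Gamma object] + [Beta Alpha Gamma object] + [Beta]
  take Alpha:  [Gamma object] + [Alpha Gamma object] + [Alpha Gamma object]
  take Gamma:  [Gamma object] + [Gamma object] + [Gamma object]
  take object:  [object] + [object] + [object]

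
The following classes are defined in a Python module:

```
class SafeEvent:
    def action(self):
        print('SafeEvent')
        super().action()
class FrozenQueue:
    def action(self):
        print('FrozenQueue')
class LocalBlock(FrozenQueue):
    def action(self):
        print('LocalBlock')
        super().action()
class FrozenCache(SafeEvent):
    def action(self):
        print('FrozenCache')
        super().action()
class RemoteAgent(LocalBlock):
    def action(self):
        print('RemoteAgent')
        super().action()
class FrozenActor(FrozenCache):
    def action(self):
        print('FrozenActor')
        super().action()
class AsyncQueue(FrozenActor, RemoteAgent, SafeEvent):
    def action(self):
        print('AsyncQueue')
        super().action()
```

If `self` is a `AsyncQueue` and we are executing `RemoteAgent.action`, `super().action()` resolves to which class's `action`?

L[AsyncQueue] = AsyncQueue + merge(L[FrozenActor], L[RemoteAgent], L[SafeEvent], [FrozenActor RemoteAgent SafeEvent])
  take FrozenActor:  [FrozenActor FrozenCache SafeEvent object] + [RemoteAgent LocalBlock FrozenQueue object] + [SafeEvent object] + [FrozenActor RemoteAgent SafeEvent]
  take FrozenCache:  [FrozenCache SafeEvent object] + [RemoteAgent LocalBlock FrozenQueue object] + [SafeEvent object] + [RemoteAgent SafeEvent]
  take RemoteAgent:  [SafeEvent object] + [RemoteAgent LocalBlock FrozenQueue object] + [SafeEvent object] + [RemoteAgent SafeEvent]
  take SafeEvent:  [SafeEvent object] + [LocalBlock FrozenQueue object] + [SafeEvent object] + [SafeEvent]
  take LocalBlock:  [object] + [LocalBlock FrozenQueue object] + [object]
  take FrozenQueue:  [object] + [FrozenQueue object] + [object]
  take object:  [object] + [object] + [object]
MRO: AsyncQueue FrozenActor FrozenCache RemoteAgent SafeEvent LocalBlock FrozenQueue object
super() in RemoteAgent.action on a AsyncQueue instance goes to the class after RemoteAgent in AsyncQueue's MRO: SafeEvent.

SafeEvent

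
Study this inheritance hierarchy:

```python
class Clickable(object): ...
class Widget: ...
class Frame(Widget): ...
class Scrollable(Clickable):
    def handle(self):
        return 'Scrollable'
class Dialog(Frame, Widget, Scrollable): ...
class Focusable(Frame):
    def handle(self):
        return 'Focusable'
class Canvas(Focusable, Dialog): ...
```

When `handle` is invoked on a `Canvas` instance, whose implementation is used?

L[Canvas] = Canvas + merge(L[Focusable], L[Dialog], [Focusable Dialog])
  take Focusable:  [Focusable Frame Widget object] + [Dialog Frame Widget Scrollable Clickable object] + [Focusable Dialog]
  take Dialog:  [Frame Widget object] + [Dialog Frame Widget Scrollable Clickable object] + [Dialog]
  take Frame:  [Frame Widget object] + [Frame Widget Scrollable Clickable object]
  take Widget:  [Widget object] + [Widget Scrollable Clickable object]
  take Scrollable:  [object] + [Scrollable Clickable object]
  take Clickable:  [object] + [Clickable object]
  take object:  [object] + [object]
MRO: Canvas Focusable Dialog Frame Widget Scrollable Clickable object
handle is defined in: Focusable, Scrollable. First along the MRO is Focusable.

Focusable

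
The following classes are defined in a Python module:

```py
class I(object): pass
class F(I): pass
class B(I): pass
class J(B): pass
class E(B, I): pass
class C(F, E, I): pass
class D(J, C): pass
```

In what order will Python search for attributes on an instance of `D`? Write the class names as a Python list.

[D, J, C, F, E, B, I, object]

L[D] = D + merge(L[J], L[C], [J C])
  take J:  [J B I object] + [C F E B I object] + [J C]
  take C:  [B I object] + [C F E B I object] + [C]
  take F:  [B I object] + [F E B I object]
  take E:  [B I object] + [E B I object]
  take B:  [B I object] + [B I object]
  take I:  [I object] + [I object]
  take object:  [object] + [object]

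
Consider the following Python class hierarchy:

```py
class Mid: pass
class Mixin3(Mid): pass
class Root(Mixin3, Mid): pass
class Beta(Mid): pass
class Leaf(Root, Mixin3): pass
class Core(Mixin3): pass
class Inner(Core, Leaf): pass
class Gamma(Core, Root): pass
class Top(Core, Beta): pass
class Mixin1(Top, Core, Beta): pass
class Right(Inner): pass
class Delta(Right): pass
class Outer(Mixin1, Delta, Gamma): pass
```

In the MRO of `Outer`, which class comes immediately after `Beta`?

L[Outer] = Outer + merge(L[Mixin1], L[Delta], L[Gamma], [Mixin1 Delta Gamma])
  take Mixin1:  [Mixin1 Top Core Mixin3 Beta Mid object] + [Delta Right Inner Core Leaf Root Mixin3 Mid object] + [Gamma Core Root Mixin3 Mid object] + [Mixin1 Delta Gamma]
  take Top:  [Top Core Mixin3 Beta Mid object] + [Delta Right Inner Core Leaf Root Mixin3 Mid object] + [Gamma Core Root Mixin3 Mid object] + [Delta Gamma]
  take Delta:  [Core Mixin3 Beta Mid object] + [Delta Right Inner Core Leaf Root Mixin3 Mid object] + [Gamma Core Root Mixin3 Mid object] + [Delta Gamma]
  take Right:  [Core Mixin3 Beta Mid object] + [Right Inner Core Leaf Root Mixin3 Mid object] + [Gamma Core Root Mixin3 Mid object] + [Gamma]
  take Inner:  [Core Mixin3 Beta Mid object] + [Inner Core Leaf Root Mixin3 Mid object] + [Gamma Core Root Mixin3 Mid object] + [Gamma]
  take Gamma:  [Core Mixin3 Beta Mid object] + [Core Leaf Root Mixin3 Mid object] + [Gamma Core Root Mixin3 Mid object] + [Gamma]
  take Core:  [Core Mixin3 Beta Mid object] + [Core Leaf Root Mixin3 Mid object] + [Core Root Mixin3 Mid object]
  take Leaf:  [Mixin3 Beta Mid object] + [Leaf Root Mixin3 Mid object] + [Root Mixin3 Mid object]
  take Root:  [Mixin3 Beta Mid object] + [Root Mixin3 Mid object] + [Root Mixin3 Mid object]
  take Mixin3:  [Mixin3 Beta Mid object] + [Mixin3 Mid object] + [Mixin3 Mid object]
  take Beta:  [Beta Mid object] + [Mid object] + [Mid object]
  take Mid:  [Mid object] + [Mid object] + [Mid object]
  take object:  [object] + [object] + [object]
MRO: Outer Mixin1 Top Delta Right Inner Gamma Core Leaf Root Mixin3 Beta Mid object
Beta is at position 11; next is Mid.

Mid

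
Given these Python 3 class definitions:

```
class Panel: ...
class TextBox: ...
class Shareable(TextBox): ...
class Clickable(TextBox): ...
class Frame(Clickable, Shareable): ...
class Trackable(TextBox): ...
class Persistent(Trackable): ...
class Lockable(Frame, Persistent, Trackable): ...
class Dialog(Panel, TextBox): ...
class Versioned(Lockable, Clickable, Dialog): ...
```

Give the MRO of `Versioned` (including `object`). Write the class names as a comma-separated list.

Versioned, Lockable, Frame, Clickable, Shareable, Persistent, Trackable, Dialog, Panel, TextBox, object

L[Versioned] = Versioned + merge(L[Lockable], L[Clickable], L[Dialog], [Lockable Clickable Dialog])
  take Lockable:  [Lockable Frame Clickable Shareable Persistent Trackable TextBox object] + [Clickable TextBox object] + [Dialog Panel TextBox object] + [Lockable Clickable Dialog]
  take Frame:  [Frame Clickable Shareable Persistent Trackable TextBox object] + [Clickable TextBox object] + [Dialog Panel TextBox object] + [Clickable Dialog]
  take Clickable:  [Clickable Shareable Persistent Trackable TextBox object] + [Clickable TextBox object] + [Dialog Panel TextBox object] + [Clickable Dialog]
  take Shareable:  [Shareable Persistent Trackable TextBox object] + [TextBox object] + [Dialog Panel TextBox object] + [Dialog]
  take Persistent:  [Persistent Trackable TextBox object] + [TextBox object] + [Dialog Panel TextBox object] + [Dialog]
  take Trackable:  [Trackable TextBox object] + [TextBox object] + [Dialog Panel TextBox object] + [Dialog]
  take Dialog:  [TextBox object] + [TextBox object] + [Dialog Panel TextBox object] + [Dialog]
  take Panel:  [TextBox object] + [TextBox object] + [Panel TextBox object]
  take TextBox:  [TextBox object] + [TextBox object] + [TextBox object]
  take object:  [object] + [object] + [object]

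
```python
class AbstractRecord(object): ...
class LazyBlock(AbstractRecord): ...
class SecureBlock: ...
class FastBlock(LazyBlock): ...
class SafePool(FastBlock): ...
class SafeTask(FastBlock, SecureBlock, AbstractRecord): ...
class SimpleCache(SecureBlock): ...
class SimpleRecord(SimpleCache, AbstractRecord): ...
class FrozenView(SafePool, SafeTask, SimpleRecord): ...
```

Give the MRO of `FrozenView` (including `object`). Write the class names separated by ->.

FrozenView -> SafePool -> SafeTask -> FastBlock -> LazyBlock -> SimpleRecord -> SimpleCache -> SecureBlock -> AbstractRecord -> object

L[FrozenView] = FrozenView + merge(L[SafePool], L[SafeTask], L[SimpleRecord], [SafePool SafeTask SimpleRecord])
  take SafePool:  [SafePool FastBlock LazyBlock AbstractRecord object] + [SafeTask FastBlock LazyBlock SecureBlock AbstractRecord object] + [SimpleRecord SimpleCache SecureBlock AbstractRecord object] + [SafePool SafeTask SimpleRecord]
  take SafeTask:  [FastBlock LazyBlock AbstractRecord object] + [SafeTask FastBlock LazyBlock SecureBlock AbstractRecord object] + [SimpleRecord SimpleCache SecureBlock AbstractRecord object] + [SafeTask SimpleRecord]
  take FastBlock:  [FastBlock LazyBlock AbstractRecord object] + [FastBlock LazyBlock SecureBlock AbstractRecord object] + [SimpleRecord SimpleCache SecureBlock AbstractRecord object] + [SimpleRecord]
  take LazyBlock:  [LazyBlock AbstractRecord object] + [LazyBlock SecureBlock AbstractRecord object] + [SimpleRecord SimpleCache SecureBlock AbstractRecord object] + [SimpleRecord]
  take SimpleRecord:  [AbstractRecord object] + [SecureBlock AbstractRecord object] + [SimpleRecord SimpleCache SecureBlock AbstractRecord object] + [SimpleRecord]
  take SimpleCache:  [AbstractRecord object] + [SecureBlock AbstractRecord object] + [SimpleCache SecureBlock AbstractRecord object]
  take SecureBlock:  [AbstractRecord object] + [SecureBlock AbstractRecord object] + [SecureBlock AbstractRecord object]
  take AbstractRecord:  [AbstractRecord object] + [AbstractRecord object] + [AbstractRecord object]
  take object:  [object] + [object] + [object]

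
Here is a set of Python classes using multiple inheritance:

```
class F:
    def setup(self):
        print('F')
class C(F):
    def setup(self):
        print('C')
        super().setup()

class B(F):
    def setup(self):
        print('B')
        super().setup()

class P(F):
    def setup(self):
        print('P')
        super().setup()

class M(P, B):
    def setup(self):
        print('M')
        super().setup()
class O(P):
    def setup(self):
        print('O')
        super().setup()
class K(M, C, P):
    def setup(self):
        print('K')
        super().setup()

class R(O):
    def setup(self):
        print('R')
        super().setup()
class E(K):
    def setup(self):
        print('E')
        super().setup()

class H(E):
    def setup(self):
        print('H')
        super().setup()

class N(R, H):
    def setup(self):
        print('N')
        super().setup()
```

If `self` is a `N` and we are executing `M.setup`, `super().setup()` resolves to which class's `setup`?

L[N] = N + merge(L[R], L[H], [R H])
  take R:  [R O P F object] + [H E K M C P B F object] + [R H]
  take O:  [O P F object] + [H E K M C P B F object] + [H]
  take H:  [P F object] + [H E K M C P B F object] + [H]
  take E:  [P F object] + [E K M C P B F object]
  take K:  [P F object] + [K M C P B F object]
  take M:  [P F object] + [M C P B F object]
  take C:  [P F object] + [C P B F object]
  take P:  [P F object] + [P B F object]
  take B:  [F object] + [B F object]
  take F:  [F object] + [F object]
  take object:  [object] + [object]
MRO: N R O H E K M C P B F object
super() in M.setup on a N instance goes to the class after M in N's MRO: C.

C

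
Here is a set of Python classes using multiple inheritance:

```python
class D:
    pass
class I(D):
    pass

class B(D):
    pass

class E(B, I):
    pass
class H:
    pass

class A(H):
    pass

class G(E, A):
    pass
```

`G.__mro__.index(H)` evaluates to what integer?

6

L[G] = G + merge(L[E], L[A], [E A])
  take E:  [E B I D object] + [A H object] + [E A]
  take B:  [B I D object] + [A H object] + [A]
  take I:  [I D object] + [A H object] + [A]
  take D:  [D object] + [A H object] + [A]
  take A:  [object] + [A H object] + [A]
  take H:  [object] + [H object]
  take object:  [object] + [object]
MRO: G E B I D A H object
H sits at index 6.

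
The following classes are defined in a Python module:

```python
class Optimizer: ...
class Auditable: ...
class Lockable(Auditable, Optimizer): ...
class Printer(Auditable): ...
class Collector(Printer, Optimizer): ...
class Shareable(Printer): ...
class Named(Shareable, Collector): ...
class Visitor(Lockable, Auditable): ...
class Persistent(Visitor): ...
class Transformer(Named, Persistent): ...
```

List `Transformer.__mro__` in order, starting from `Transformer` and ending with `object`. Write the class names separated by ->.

Transformer -> Named -> Shareable -> Collector -> Printer -> Persistent -> Visitor -> Lockable -> Auditable -> Optimizer -> object

L[Transformer] = Transformer + merge(L[Named], L[Persistent], [Named Persistent])
  take Named:  [Named Shareable Collector Printer Auditable Optimizer object] + [Persistent Visitor Lockable Auditable Optimizer object] + [Named Persistent]
  take Shareable:  [Shareable Collector Printer Auditable Optimizer object] + [Persistent Visitor Lockable Auditable Optimizer object] + [Persistent]
  take Collector:  [Collector Printer Auditable Optimizer object] + [Persistent Visitor Lockable Auditable Optimizer object] + [Persistent]
  take Printer:  [Printer Auditable Optimizer object] + [Persistent Visitor Lockable Auditable Optimizer object] + [Persistent]
  take Persistent:  [Auditable Optimizer object] + [Persistent Visitor Lockable Auditable Optimizer object] + [Persistent]
  take Visitor:  [Auditable Optimizer object] + [Visitor Lockable Auditable Optimizer object]
  take Lockable:  [Auditable Optimizer object] + [Lockable Auditable Optimizer object]
  take Auditable:  [Auditable Optimizer object] + [Auditable Optimizer object]
  take Optimizer:  [Optimizer object] + [Optimizer object]
  take object:  [object] + [object]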